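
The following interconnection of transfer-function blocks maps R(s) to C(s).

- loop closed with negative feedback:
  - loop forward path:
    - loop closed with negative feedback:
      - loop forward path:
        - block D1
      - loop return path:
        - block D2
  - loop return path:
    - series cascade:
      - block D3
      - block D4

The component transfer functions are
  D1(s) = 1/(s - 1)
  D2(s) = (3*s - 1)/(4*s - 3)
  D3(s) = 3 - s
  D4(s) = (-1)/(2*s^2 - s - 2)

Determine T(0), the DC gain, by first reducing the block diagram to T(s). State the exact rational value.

First reduce the diagram to T(s).

Step 1. feedback reduction of D1, D2: (4*s - 3)/(4*s^2 - 4*s + 2)
Step 2. series reduction of D3, D4: (s - 3)/(2*s^2 - s - 2)
Step 3. collapse the loop ([D1/(1+D1*D2)] forward, (D3*D4) return): (8*s^3 - 10*s^2 - 5*s + 6)/(8*s^4 - 12*s^3 + 4*s^2 - 9*s + 5)
The step-3 result is T(s). Setting s = 0: T(0) = 6/5.

Answer: 6/5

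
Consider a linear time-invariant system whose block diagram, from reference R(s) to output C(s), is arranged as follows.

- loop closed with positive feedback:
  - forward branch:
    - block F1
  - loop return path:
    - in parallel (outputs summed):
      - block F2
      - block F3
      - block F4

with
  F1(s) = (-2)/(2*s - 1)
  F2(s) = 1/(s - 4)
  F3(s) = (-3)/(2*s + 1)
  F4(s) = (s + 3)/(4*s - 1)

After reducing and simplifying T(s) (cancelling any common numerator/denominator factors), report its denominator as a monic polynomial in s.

(1) sum the parallel branches F2, F3, F4; result (2*s^3 - 5*s^2 + 28*s - 25)/(8*s^3 - 30*s^2 - 9*s + 4)
(2) close the feedback loop around F1, (F2+F3+F4); result (-16*s^3 + 60*s^2 + 18*s - 8)/(16*s^4 - 64*s^3 + 2*s^2 + 73*s - 54)
T(s) is the step-2 result (common factors already cancelled). Leading coefficient of the denominator: 16. Divide through by 16 for the monic polynomial.

Final answer: s^4 - 4*s^3 + s^2/8 + 73*s/16 - 27/8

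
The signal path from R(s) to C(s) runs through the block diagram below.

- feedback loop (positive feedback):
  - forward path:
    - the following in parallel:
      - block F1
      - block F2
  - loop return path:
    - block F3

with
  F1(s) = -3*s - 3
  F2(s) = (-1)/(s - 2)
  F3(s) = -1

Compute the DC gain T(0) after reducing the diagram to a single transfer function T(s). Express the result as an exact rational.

1. parallel reduction of F1, F2 -> (-3*s^2 + 3*s + 5)/(s - 2)
2. apply the feedback formula to (F1+F2), F3 -> (3*s^2 - 3*s - 5)/(3*s^2 - 4*s - 3)
That last expression is T(s); at s = 0 only the constant terms survive, so T(0) = -5/(-3) = 5/3.

Answer: 5/3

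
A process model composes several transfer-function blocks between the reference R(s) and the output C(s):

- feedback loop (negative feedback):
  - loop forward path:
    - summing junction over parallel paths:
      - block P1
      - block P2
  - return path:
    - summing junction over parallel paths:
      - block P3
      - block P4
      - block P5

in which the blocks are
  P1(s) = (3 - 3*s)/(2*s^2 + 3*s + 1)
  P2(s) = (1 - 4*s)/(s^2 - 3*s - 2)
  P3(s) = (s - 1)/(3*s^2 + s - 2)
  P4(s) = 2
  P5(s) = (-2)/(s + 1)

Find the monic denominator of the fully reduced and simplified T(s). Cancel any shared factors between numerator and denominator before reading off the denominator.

Step 1 - sum the parallel branches P1, P2, giving (-11*s^3 + 2*s^2 - 4*s - 5)/(2*s^4 - 3*s^3 - 12*s^2 - 9*s - 2)
Step 2 - parallel reduction of P3, P4, P5, giving (6*s^2 - 3*s - 1)/(3*s^2 + s - 2)
Step 3 - apply the feedback formula to (P1+P2), (P3+P4+P5), giving (-33*s^5 - 5*s^4 + 12*s^3 - 23*s^2 + 3*s + 10)/(6*s^6 - 73*s^5 + 2*s^4 - 52*s^3 - 11*s^2 + 35*s + 9)
T(s) is the step-3 result (common factors already cancelled). Leading coefficient of the denominator: 6. Divide through by 6 for the monic polynomial.

Answer: s^6 - 73*s^5/6 + s^4/3 - 26*s^3/3 - 11*s^2/6 + 35*s/6 + 3/2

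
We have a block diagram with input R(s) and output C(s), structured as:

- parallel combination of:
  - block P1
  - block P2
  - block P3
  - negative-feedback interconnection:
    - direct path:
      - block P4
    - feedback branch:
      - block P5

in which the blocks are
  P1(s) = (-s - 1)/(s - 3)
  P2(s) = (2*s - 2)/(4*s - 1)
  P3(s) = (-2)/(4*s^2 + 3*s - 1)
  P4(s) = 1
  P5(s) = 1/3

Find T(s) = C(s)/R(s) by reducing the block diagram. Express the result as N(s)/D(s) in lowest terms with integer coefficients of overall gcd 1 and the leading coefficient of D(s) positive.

[1] close the feedback loop around P4, P5 = 3/4
[2] combine P1, P2, P3, [P4/(1+P4*P5)] in parallel: this yields T(s), and no further normalization is needed

Answer: (4*s^3 - 79*s^2 - 54*s + 61)/(16*s^3 - 36*s^2 - 40*s + 12)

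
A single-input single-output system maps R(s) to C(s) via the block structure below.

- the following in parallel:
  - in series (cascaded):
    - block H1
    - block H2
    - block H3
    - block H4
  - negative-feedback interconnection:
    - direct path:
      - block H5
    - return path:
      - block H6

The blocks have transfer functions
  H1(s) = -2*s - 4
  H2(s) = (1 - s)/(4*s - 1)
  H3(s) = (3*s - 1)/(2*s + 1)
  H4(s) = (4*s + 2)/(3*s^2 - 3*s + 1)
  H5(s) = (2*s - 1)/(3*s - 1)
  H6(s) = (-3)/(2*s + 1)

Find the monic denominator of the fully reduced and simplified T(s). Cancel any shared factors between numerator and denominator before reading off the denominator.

First reduce the diagram to T(s).

Step 1. cascade H1, H2, H3, H4 gives (12*s^3 + 8*s^2 - 28*s + 8)/(12*s^3 - 15*s^2 + 7*s - 1)
Step 2. feedback reduction of H5, H6 gives (4*s^2 - 1)/(6*s^2 - 5*s + 2)
Step 3. add (H1*H2*H3*H4), [H5/(1+H5*H6)] (parallel) gives (120*s^5 - 72*s^4 - 168*s^3 + 215*s^2 - 103*s + 17)/(72*s^5 - 150*s^4 + 141*s^3 - 71*s^2 + 19*s - 2)
That last expression is T(s), already simplified. Scaling its denominator by 1/72 (the reciprocal of the leading coefficient) yields the monic denominator.

Answer: s^5 - 25*s^4/12 + 47*s^3/24 - 71*s^2/72 + 19*s/72 - 1/36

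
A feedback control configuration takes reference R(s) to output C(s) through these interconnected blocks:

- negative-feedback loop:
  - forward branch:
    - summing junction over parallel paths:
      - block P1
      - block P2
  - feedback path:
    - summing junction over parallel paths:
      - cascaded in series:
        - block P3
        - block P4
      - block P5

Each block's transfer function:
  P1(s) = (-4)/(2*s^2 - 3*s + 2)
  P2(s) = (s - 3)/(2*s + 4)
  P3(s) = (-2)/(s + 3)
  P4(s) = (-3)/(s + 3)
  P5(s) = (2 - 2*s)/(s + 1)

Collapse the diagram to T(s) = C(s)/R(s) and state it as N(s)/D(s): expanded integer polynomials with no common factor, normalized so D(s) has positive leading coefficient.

Step 1. add P1, P2 (parallel) -> (2*s^3 - 9*s^2 + 3*s - 22)/(4*s^3 + 2*s^2 - 8*s + 8)
Step 2. multiply P3, P4 (series) -> 6/(s^2 + 6*s + 9)
Step 3. add (P3*P4), P5 (parallel) -> (-2*s^3 - 10*s^2 + 24)/(s^3 + 7*s^2 + 15*s + 9)
Step 4. reduce the feedback loop with forward (P1+P2) and return ((P3*P4)+P5), which is the overall transfer function T(s) = C(s)/R(s) in lowest terms

Answer: (2*s^6 + 5*s^5 - 30*s^4 - 118*s^3 - 190*s^2 - 303*s - 198)/(28*s^5 + 150*s^4 + 80*s^3 - 42*s^2 + 120*s - 456)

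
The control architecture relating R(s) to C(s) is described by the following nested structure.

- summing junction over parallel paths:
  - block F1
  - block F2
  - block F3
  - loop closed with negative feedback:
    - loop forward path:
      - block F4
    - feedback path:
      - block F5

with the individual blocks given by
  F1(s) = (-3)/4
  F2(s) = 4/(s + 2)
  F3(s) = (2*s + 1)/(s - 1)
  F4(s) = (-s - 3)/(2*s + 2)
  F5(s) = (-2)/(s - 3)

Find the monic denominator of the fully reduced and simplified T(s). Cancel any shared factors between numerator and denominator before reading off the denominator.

First reduce the diagram to T(s).

(1) feedback reduction of F4, F5; result (9 - s^2)/(2*s^2 - 2*s)
(2) parallel reduction of F1, F2, F3, [F4/(1+F4*F5)]; result (3*s^3 + 29*s^2 + 16*s + 36)/(4*s^3 + 4*s^2 - 8*s)
T(s) is the step-2 result (common factors already cancelled). Leading coefficient of the denominator: 4. Divide through by 4 for the monic polynomial.

Answer: s^3 + s^2 - 2*s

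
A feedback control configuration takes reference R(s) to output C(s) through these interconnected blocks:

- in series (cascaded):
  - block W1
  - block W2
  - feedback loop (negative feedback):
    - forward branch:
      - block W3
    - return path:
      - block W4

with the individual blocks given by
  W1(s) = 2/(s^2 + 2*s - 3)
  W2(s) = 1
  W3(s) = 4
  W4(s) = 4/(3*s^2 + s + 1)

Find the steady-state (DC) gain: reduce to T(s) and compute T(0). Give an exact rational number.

First reduce the diagram to T(s).

Step 1: feedback reduction of W3, W4 gives (12*s^2 + 4*s + 4)/(3*s^2 + s + 17)
Step 2: series reduction of W1, W2, [W3/(1+W3*W4)] gives (24*s^2 + 8*s + 8)/(3*s^4 + 7*s^3 + 10*s^2 + 31*s - 51)
That last expression is T(s); at s = 0 only the constant terms survive, so T(0) = 8/(-51) = -8/51.

Answer: -8/51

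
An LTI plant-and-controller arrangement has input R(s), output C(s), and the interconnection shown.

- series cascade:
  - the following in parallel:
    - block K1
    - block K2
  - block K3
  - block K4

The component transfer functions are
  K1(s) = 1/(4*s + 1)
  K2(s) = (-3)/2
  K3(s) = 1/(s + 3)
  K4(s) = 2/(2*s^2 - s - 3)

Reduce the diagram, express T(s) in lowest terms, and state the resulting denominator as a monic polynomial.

Reducing step by step:

1. parallel reduction of K1, K2, giving (-12*s - 1)/(8*s + 2)
2. combine (K1+K2), K3, K4 in series, giving (-12*s - 1)/(8*s^4 + 22*s^3 - 19*s^2 - 42*s - 9)
No further cancellation is possible in the step-2 result, so that is T(s). Its denominator becomes monic after dividing by the leading coefficient 8.

Answer: s^4 + 11*s^3/4 - 19*s^2/8 - 21*s/4 - 9/8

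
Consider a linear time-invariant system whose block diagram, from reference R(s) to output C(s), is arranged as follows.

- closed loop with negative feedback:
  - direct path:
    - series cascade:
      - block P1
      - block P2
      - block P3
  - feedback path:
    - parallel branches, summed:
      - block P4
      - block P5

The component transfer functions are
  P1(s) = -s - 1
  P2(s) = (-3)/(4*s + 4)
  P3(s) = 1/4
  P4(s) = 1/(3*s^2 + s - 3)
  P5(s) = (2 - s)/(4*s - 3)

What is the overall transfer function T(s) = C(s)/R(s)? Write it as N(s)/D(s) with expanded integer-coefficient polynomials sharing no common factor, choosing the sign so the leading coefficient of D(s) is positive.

First reduce the diagram to T(s).

Step 1. cascade P1, P2, P3; result 3/16
Step 2. sum the parallel branches P4, P5; result (-3*s^3 + 5*s^2 + 9*s - 9)/(12*s^3 - 5*s^2 - 15*s + 9)
Step 3. apply the feedback formula to (P1*P2*P3), (P4+P5), giving the overall T(s)

Answer: (36*s^3 - 15*s^2 - 45*s + 27)/(183*s^3 - 65*s^2 - 213*s + 117)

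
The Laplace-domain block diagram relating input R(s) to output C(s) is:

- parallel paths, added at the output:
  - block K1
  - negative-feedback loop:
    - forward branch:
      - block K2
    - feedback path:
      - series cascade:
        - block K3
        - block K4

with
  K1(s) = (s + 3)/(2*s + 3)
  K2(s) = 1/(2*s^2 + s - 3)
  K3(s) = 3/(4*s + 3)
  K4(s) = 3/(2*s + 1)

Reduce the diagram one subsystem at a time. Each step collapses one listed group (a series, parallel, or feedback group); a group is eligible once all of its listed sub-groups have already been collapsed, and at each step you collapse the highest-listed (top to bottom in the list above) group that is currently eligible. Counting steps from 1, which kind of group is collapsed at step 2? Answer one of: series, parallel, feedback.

Answer: feedback

Working:
Step 1 - combine K3, K4 in series
Step 2 - collapse the loop (K2 forward, (K3*K4) return)
Step 3 - sum the parallel branches K1, [K2/(1+K2*(K3*K4))]
Step 2 collapses a feedback group.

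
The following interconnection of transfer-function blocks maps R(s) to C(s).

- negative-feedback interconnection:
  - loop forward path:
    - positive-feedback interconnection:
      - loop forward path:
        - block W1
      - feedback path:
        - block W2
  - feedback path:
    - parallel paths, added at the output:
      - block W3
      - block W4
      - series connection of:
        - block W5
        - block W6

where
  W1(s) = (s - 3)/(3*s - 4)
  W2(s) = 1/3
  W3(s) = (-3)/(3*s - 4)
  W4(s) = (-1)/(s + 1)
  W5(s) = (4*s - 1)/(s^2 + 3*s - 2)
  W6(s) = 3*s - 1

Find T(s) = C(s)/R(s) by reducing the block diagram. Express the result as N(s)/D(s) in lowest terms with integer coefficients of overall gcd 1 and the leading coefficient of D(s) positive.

The answer is (9*s^5 - 3*s^4 - 111*s^3 + 87*s^2 + 114*s - 72)/(132*s^5 - 404*s^4 + 10*s^3 + 658*s^2 - 242*s - 18).

Reasoning:
(1) feedback reduction of W1, W2 gives (3*s - 9)/(8*s - 9)
(2) multiply W5, W6 (series) gives (12*s^2 - 7*s + 1)/(s^2 + 3*s - 2)
(3) combine W3, W4, (W5*W6) in parallel gives (36*s^4 - 39*s^3 - 55*s^2 + 42*s - 6)/(3*s^4 + 8*s^3 - 13*s^2 - 10*s + 8)
(4) reduce the feedback loop with forward [W1/(1-W1*W2)] and return (W3+W4+(W5*W6)), which is the overall transfer function T(s) = C(s)/R(s) in lowest terms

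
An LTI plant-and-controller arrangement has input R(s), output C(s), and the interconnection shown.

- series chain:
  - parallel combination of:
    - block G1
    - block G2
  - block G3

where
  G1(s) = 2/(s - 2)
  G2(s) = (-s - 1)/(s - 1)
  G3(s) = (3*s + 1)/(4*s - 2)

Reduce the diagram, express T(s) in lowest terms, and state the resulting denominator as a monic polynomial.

Reducing step by step:

[1] sum the parallel branches G1, G2; result (-s^2 + 3*s)/(s^2 - 3*s + 2)
[2] series reduction of (G1+G2), G3; result (-3*s^3 + 8*s^2 + 3*s)/(4*s^3 - 14*s^2 + 14*s - 4)
Step 2 gives the fully reduced T(s), with no common factor left to cancel. The denominator's leading coefficient is 4, so divide each of its coefficients by 4 to get the monic form.

Answer: s^3 - 7*s^2/2 + 7*s/2 - 1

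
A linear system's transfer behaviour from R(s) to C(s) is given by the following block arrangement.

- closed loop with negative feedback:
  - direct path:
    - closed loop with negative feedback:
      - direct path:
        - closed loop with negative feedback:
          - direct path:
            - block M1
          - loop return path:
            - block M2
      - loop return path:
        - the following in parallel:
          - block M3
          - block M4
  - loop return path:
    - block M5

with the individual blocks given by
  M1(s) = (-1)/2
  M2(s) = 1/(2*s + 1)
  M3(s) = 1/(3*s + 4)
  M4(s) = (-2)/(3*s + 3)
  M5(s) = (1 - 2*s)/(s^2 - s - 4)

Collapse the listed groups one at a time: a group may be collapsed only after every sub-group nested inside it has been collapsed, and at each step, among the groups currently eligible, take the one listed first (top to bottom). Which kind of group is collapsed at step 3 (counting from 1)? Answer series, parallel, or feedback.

Step 1. close the feedback loop around M1, M2
Step 2. combine M3, M4 in parallel
Step 3. close the feedback loop around [M1/(1+M1*M2)], (M3+M4)
Step 4. collapse the loop ([[M1/(1+M1*M2)]/(1+[M1/(1+M1*M2)]*(M3+M4))] forward, M5 return)
The group at step 3 is a feedback group.

Final answer: feedback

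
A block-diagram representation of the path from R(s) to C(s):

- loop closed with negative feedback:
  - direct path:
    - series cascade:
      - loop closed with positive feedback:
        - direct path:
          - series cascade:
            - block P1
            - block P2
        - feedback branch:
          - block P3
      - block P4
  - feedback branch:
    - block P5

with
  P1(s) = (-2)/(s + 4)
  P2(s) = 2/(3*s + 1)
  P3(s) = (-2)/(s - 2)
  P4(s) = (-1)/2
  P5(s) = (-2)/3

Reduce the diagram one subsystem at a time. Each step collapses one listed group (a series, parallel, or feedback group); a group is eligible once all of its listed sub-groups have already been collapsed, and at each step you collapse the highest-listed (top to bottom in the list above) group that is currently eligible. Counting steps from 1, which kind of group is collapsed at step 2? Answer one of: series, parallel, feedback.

Step 1: series reduction of P1, P2
Step 2: reduce the feedback loop with forward (P1*P2) and return P3
Step 3: reduce the series chain [(P1*P2)/(1-(P1*P2)*P3)], P4
Step 4: close the feedback loop around ([(P1*P2)/(1-(P1*P2)*P3)]*P4), P5
Step 2 collapses a feedback group.

Answer: feedback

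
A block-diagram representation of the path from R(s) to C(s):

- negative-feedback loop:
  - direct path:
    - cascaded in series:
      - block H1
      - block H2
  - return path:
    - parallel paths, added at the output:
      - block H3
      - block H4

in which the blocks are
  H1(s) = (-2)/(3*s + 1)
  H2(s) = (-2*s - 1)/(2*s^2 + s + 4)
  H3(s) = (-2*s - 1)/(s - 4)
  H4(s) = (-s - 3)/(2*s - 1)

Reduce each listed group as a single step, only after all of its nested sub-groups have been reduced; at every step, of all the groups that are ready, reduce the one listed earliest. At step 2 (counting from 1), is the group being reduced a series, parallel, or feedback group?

The answer is parallel.

Reasoning:
(1) multiply H1, H2 (series)
(2) parallel reduction of H3, H4
(3) apply the feedback formula to (H1*H2), (H3+H4)
Step 2: parallel.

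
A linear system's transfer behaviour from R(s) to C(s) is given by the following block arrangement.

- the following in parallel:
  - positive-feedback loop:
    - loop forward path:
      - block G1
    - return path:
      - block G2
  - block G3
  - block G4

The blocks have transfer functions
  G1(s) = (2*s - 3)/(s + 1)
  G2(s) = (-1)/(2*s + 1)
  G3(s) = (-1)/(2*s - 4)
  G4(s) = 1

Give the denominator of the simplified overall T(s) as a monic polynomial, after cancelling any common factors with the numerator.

Step 1. apply the feedback formula to G1, G2 -> (4*s^2 - 4*s - 3)/(2*s^2 + 5*s - 2)
Step 2. reduce the parallel group [G1/(1-G1*G2)], G3, G4 -> (12*s^3 - 24*s^2 - 19*s + 22)/(4*s^3 + 2*s^2 - 24*s + 8)
Step 2 gives the fully reduced T(s), with no common factor left to cancel. The denominator's leading coefficient is 4, so divide each of its coefficients by 4 to get the monic form.

Hence the answer: s^3 + s^2/2 - 6*s + 2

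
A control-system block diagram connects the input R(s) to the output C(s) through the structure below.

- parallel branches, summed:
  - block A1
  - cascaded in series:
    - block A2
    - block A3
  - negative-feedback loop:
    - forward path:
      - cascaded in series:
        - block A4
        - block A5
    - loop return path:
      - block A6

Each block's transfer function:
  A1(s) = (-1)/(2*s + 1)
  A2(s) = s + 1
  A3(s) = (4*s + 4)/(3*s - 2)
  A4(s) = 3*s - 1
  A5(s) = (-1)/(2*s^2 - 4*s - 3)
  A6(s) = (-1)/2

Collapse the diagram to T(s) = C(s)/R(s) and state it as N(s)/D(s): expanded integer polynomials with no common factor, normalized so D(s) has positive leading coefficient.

(1) reduce the series chain A2, A3, giving (4*s^2 + 8*s + 4)/(3*s - 2)
(2) cascade A4, A5, giving (1 - 3*s)/(2*s^2 - 4*s - 3)
(3) close the feedback loop around (A4*A5), A6, giving (2 - 6*s)/(4*s^2 - 5*s - 7)
(4) parallel reduction of A1, (A2*A3), [(A4*A5)/(1+(A4*A5)*A6)], giving the overall T(s)

Hence the answer: (32*s^5 + 40*s^4 - 140*s^3 - 163*s^2 - 111*s - 46)/(24*s^4 - 34*s^3 - 45*s^2 + 17*s + 14)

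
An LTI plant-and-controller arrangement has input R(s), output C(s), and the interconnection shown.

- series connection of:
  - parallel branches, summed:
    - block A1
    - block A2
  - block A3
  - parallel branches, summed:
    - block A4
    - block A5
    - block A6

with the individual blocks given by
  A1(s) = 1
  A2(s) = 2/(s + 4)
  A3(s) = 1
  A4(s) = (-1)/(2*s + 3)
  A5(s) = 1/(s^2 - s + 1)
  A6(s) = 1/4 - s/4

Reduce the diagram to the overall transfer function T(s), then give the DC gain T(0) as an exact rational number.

(1) sum the parallel branches A1, A2 -> (s + 6)/(s + 4)
(2) add A4, A5, A6 (parallel) -> (-2*s^4 + s^3 - 2*s^2 + 8*s + 11)/(8*s^3 + 4*s^2 - 4*s + 12)
(3) series reduction of (A1+A2), A3, (A4+A5+A6) -> (-2*s^5 - 11*s^4 + 4*s^3 - 4*s^2 + 59*s + 66)/(8*s^4 + 36*s^3 + 12*s^2 - 4*s + 48)
Evaluating the step-3 result (the overall T(s)) at s = 0 gives T(0) = 66/48 = 11/8.

Answer: 11/8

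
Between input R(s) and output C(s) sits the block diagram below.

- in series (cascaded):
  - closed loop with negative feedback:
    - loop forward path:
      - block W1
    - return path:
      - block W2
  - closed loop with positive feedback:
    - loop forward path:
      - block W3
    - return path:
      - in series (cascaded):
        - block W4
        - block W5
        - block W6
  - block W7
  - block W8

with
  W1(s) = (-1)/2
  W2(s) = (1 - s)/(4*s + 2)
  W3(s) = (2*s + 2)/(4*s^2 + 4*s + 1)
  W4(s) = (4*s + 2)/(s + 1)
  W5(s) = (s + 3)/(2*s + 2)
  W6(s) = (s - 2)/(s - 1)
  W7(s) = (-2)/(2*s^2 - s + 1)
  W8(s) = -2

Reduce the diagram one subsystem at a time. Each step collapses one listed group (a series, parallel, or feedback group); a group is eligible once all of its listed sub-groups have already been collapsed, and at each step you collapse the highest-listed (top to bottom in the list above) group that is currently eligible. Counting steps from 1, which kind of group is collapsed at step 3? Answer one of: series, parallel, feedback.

The answer is feedback.

Reasoning:
[1] reduce the feedback loop with forward W1 and return W2
[2] multiply W4, W5, W6 (series)
[3] close the feedback loop around W3, (W4*W5*W6)
[4] multiply [W1/(1+W1*W2)], [W3/(1-W3*(W4*W5*W6))], W7, W8 (series)
The group at step 3 is a feedback group.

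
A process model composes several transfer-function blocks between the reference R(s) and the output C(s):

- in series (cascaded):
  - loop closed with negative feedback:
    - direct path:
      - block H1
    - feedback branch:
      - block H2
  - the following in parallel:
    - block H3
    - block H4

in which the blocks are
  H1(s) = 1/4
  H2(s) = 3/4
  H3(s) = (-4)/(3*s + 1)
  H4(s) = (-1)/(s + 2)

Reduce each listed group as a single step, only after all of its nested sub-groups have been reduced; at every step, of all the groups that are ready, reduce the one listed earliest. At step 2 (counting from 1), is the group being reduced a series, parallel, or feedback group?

1. feedback reduction of H1, H2
2. combine H3, H4 in parallel
3. multiply [H1/(1+H1*H2)], (H3+H4) (series)
At step 2 the group reduced is parallel.

Final answer: parallel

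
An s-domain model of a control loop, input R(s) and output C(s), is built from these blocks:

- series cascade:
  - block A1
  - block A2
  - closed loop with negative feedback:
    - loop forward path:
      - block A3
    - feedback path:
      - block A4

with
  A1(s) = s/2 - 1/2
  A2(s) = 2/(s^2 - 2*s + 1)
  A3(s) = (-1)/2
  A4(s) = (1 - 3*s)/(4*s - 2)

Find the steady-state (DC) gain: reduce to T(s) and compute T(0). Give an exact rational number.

Answer: 2/5

Working:
Step 1: collapse the loop (A3 forward, A4 return) gives (2 - 4*s)/(11*s - 5)
Step 2: multiply A1, A2, [A3/(1+A3*A4)] (series) gives (2 - 4*s)/(11*s^2 - 16*s + 5)
Evaluating the step-2 result (the overall T(s)) at s = 0 gives T(0) = 2/5.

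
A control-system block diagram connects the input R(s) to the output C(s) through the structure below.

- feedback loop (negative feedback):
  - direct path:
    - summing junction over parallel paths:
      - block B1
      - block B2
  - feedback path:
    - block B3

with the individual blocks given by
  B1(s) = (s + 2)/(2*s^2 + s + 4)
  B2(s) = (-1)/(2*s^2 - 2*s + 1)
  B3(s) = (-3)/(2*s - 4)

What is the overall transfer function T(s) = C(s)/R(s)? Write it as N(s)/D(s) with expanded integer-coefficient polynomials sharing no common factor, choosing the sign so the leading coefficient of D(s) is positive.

First reduce the diagram to T(s).

(1) add B1, B2 (parallel) = (2*s^3 - 4*s - 2)/(4*s^4 - 2*s^3 + 8*s^2 - 7*s + 4)
(2) feedback reduction of (B1+B2), B3: this yields T(s), and no further normalization is needed

Answer: (2*s^4 - 4*s^3 - 4*s^2 + 6*s + 4)/(4*s^5 - 10*s^4 + 9*s^3 - 23*s^2 + 24*s - 5)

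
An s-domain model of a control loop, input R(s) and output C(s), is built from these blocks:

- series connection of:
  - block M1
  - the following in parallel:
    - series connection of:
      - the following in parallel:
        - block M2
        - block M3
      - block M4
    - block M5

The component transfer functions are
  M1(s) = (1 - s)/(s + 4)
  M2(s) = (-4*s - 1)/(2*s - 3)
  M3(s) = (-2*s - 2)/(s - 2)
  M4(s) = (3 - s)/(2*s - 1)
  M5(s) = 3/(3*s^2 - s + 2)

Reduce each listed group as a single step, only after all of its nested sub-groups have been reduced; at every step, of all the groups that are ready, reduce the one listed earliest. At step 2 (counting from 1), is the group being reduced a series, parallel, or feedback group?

[1] parallel reduction of M2, M3
[2] multiply (M2+M3), M4 (series)
[3] parallel reduction of ((M2+M3)*M4), M5
[4] reduce the series chain M1, (((M2+M3)*M4)+M5)
The group at step 2 is a series group.

Answer: series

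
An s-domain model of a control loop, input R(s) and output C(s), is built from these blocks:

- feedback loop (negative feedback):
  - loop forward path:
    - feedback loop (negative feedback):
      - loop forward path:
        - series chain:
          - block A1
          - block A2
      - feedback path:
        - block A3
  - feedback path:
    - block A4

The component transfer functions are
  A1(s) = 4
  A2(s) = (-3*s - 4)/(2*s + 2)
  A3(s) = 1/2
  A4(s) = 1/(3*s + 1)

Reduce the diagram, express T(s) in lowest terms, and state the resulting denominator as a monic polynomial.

Reducing step by step:

Step 1. combine A1, A2 in series; result (-6*s - 8)/(s + 1)
Step 2. close the feedback loop around (A1*A2), A3; result (6*s + 8)/(2*s + 3)
Step 3. apply the feedback formula to [(A1*A2)/(1+(A1*A2)*A3)], A4; result (18*s^2 + 30*s + 8)/(6*s^2 + 17*s + 11)
Step 3 gives the fully reduced T(s), with no common factor left to cancel. The denominator's leading coefficient is 6, so divide each of its coefficients by 6 to get the monic form.

Answer: s^2 + 17*s/6 + 11/6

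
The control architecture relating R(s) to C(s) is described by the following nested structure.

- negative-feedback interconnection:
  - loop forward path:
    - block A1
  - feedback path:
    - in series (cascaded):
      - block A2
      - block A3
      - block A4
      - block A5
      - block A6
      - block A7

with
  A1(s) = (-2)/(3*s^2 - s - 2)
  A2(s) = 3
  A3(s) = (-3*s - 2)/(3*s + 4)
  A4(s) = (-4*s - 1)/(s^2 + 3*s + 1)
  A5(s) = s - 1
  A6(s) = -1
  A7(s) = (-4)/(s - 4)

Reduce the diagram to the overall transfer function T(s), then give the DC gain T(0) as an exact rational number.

Step 1: multiply A2, A3, A4, A5, A6, A7 (series); result (144*s^3 - 12*s^2 - 108*s - 24)/(3*s^4 + s^3 - 37*s^2 - 56*s - 16)
Step 2: close the feedback loop around A1, (A2*A3*A4*A5*A6*A7); result (-6*s^4 - 2*s^3 + 74*s^2 + 112*s + 32)/(9*s^6 - 118*s^4 - 421*s^3 + 106*s^2 + 344*s + 80)
DC gain: substitute s = 0 into T(s) from step 2: T(0) = 32/80 = 2/5.

Answer: 2/5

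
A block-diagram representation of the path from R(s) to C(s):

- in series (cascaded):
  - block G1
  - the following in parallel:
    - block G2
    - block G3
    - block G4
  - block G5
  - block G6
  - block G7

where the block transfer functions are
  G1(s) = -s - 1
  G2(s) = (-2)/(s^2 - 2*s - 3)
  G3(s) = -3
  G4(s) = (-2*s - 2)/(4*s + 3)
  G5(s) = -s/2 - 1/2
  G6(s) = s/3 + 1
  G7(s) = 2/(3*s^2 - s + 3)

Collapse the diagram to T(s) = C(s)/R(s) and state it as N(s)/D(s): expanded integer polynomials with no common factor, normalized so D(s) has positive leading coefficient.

Step 1: reduce the parallel group G2, G3, G4 gives (-14*s^3 + 17*s^2 + 56*s + 27)/(4*s^3 - 5*s^2 - 18*s - 9)
Step 2: series reduction of G1, (G2+G3+G4), G5, G6, G7: this yields T(s), and no further normalization is needed

Answer: (-14*s^5 - 39*s^4 + 82*s^3 + 302*s^2 + 276*s + 81)/(36*s^4 - 93*s^3 - 18*s^2 - 54*s - 81)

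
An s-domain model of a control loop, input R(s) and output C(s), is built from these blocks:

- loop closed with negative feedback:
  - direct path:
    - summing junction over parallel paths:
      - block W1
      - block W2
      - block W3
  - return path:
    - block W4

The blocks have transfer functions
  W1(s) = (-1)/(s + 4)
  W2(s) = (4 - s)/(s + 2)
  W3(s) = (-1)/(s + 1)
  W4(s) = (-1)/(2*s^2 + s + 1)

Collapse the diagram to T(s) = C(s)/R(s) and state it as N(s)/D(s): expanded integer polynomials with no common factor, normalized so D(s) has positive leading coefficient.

[1] combine W1, W2, W3 in parallel -> (-s^3 - 3*s^2 + 7*s + 6)/(s^3 + 7*s^2 + 14*s + 8)
[2] apply the feedback formula to (W1+W2+W3), W4 - this is the overall T(s), already in the required normalized form

Therefore the answer is (-2*s^5 - 7*s^4 + 10*s^3 + 16*s^2 + 13*s + 6)/(2*s^5 + 15*s^4 + 37*s^3 + 40*s^2 + 15*s + 2).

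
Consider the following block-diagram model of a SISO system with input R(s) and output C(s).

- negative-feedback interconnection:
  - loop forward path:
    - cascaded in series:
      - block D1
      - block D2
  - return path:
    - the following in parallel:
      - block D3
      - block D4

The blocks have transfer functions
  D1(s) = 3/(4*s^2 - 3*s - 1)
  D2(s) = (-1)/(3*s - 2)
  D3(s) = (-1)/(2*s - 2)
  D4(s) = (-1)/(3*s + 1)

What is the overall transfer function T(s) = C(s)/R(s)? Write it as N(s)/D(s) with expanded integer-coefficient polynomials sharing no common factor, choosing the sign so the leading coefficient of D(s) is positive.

Answer: (-18*s^2 + 12*s + 6)/(72*s^5 - 150*s^4 + 62*s^3 + 34*s^2 + s - 7)

Working:
Step 1. series reduction of D1, D2; result (-3)/(12*s^3 - 17*s^2 + 3*s + 2)
Step 2. reduce the parallel group D3, D4; result (1 - 5*s)/(6*s^2 - 4*s - 2)
Step 3. collapse the loop ((D1*D2) forward, (D3+D4) return); the result is T(s) itself (integer coefficients, no common factor, positive leading denominator coefficient)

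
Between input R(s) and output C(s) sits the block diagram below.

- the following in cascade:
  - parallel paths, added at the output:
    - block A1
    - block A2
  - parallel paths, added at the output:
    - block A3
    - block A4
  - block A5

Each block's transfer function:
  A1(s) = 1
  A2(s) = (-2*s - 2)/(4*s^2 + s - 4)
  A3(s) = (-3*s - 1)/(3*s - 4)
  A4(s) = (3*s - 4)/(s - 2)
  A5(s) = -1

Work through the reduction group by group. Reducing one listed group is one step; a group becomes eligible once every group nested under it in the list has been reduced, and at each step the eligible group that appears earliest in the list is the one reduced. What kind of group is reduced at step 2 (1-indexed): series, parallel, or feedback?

(1) reduce the parallel group A1, A2
(2) sum the parallel branches A3, A4
(3) combine (A1+A2), (A3+A4), A5 in series
So the answer for step 2 is parallel.

Therefore the answer is parallel.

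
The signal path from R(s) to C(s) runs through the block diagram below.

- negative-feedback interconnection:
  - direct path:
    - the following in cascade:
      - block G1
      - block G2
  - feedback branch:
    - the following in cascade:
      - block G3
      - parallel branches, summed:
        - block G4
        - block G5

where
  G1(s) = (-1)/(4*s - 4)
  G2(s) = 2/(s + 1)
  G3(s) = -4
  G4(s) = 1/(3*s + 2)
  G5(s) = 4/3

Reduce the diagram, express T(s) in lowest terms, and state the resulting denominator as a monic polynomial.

First reduce the diagram to T(s).

1. combine G1, G2 in series = (-1)/(2*s^2 - 2)
2. parallel reduction of G4, G5 = (12*s + 11)/(9*s + 6)
3. cascade G3, (G4+G5) = (-48*s - 44)/(9*s + 6)
4. close the feedback loop around (G1*G2), (G3*(G4+G5)) = (-9*s - 6)/(18*s^3 + 12*s^2 + 30*s + 32)
The result of step 4 is T(s) in lowest terms. Its denominator has leading coefficient 18; dividing the denominator through by 18 makes it monic.

Answer: s^3 + 2*s^2/3 + 5*s/3 + 16/9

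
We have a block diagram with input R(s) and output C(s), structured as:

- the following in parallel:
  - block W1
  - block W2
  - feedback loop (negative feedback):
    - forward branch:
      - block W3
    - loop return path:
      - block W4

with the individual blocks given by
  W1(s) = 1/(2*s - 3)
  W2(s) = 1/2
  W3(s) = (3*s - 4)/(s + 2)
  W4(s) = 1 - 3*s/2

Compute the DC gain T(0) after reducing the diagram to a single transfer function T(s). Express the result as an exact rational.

Step 1 - feedback reduction of W3, W4: (8 - 6*s)/(9*s^2 - 20*s + 4)
Step 2 - reduce the parallel group W1, W2, [W3/(1+W3*W4)]: (18*s^3 - 73*s^2 + 96*s - 52)/(36*s^3 - 134*s^2 + 136*s - 24)
The step-2 result is T(s). Setting s = 0: T(0) = -52/(-24) = 13/6.

Final answer: 13/6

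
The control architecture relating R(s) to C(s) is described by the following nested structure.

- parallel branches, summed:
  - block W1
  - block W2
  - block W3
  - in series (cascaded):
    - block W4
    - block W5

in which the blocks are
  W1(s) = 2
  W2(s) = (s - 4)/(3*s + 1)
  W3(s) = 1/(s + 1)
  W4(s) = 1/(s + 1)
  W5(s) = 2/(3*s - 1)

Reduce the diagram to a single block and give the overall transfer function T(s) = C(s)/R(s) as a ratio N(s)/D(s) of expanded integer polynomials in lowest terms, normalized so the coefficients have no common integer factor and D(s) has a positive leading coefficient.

[1] cascade W4, W5 -> 2/(3*s^2 + 2*s - 1)
[2] parallel reduction of W1, W2, W3, (W4*W5), giving the overall T(s)

Final answer: (21*s^3 + 17*s^2 - 5*s + 3)/(9*s^3 + 9*s^2 - s - 1)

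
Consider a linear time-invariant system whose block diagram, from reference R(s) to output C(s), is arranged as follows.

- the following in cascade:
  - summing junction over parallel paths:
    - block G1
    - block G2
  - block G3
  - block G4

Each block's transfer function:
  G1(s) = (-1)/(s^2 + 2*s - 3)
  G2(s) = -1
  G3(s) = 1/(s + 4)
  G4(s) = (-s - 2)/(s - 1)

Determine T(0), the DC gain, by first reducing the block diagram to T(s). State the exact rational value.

1. add G1, G2 (parallel) -> (-s^2 - 2*s + 2)/(s^2 + 2*s - 3)
2. series reduction of (G1+G2), G3, G4 -> (s^3 + 4*s^2 + 2*s - 4)/(s^4 + 5*s^3 - s^2 - 17*s + 12)
DC gain: substitute s = 0 into T(s) from step 2: T(0) = -4/12 = -1/3.

Therefore the answer is -1/3.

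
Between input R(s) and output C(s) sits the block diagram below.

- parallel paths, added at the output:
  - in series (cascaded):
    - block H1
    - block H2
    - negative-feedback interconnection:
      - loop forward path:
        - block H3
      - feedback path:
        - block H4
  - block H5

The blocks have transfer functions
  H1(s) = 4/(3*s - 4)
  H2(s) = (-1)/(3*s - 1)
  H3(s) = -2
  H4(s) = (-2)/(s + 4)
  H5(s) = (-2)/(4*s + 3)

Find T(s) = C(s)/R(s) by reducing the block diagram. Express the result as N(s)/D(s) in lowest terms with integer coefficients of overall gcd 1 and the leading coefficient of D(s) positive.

First reduce the diagram to T(s).

Step 1. reduce the feedback loop with forward H3 and return H4 -> (-2*s - 8)/(s + 8)
Step 2. combine H1, H2, [H3/(1+H3*H4)] in series -> (8*s + 32)/(9*s^3 + 57*s^2 - 116*s + 32)
Step 3. add (H1*H2*[H3/(1+H3*H4)]), H5 (parallel), giving the overall T(s)

Answer: (-18*s^3 - 82*s^2 + 384*s + 32)/(36*s^4 + 255*s^3 - 293*s^2 - 220*s + 96)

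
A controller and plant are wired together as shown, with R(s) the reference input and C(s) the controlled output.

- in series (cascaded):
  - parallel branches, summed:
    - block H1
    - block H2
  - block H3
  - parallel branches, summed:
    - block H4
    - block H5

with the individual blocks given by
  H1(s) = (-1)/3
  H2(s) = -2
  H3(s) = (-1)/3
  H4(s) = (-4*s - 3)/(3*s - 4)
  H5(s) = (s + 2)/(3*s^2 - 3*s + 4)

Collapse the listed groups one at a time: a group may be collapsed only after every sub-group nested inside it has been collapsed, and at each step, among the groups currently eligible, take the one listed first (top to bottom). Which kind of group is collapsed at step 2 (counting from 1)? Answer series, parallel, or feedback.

1. combine H1, H2 in parallel
2. parallel reduction of H4, H5
3. series reduction of (H1+H2), H3, (H4+H5)
At step 2 the group reduced is parallel.

Therefore the answer is parallel.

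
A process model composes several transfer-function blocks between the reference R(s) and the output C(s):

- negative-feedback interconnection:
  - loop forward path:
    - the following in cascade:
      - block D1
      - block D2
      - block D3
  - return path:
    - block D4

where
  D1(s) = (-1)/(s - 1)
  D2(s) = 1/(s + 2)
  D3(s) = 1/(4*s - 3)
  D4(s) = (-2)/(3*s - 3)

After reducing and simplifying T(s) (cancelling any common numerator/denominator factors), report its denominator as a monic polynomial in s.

[1] reduce the series chain D1, D2, D3: (-1)/(4*s^3 + s^2 - 11*s + 6)
[2] apply the feedback formula to (D1*D2*D3), D4: (3 - 3*s)/(12*s^4 - 9*s^3 - 36*s^2 + 51*s - 16)
That last expression is T(s), already simplified. Scaling its denominator by 1/12 (the reciprocal of the leading coefficient) yields the monic denominator.

Answer: s^4 - 3*s^3/4 - 3*s^2 + 17*s/4 - 4/3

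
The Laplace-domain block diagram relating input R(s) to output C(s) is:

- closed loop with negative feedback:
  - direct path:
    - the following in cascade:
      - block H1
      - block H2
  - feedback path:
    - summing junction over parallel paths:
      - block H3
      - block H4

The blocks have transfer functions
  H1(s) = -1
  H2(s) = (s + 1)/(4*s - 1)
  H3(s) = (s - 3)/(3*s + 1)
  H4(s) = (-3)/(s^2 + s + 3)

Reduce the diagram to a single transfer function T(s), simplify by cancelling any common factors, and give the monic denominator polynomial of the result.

Step 1: combine H1, H2 in series = (-s - 1)/(4*s - 1)
Step 2: reduce the parallel group H3, H4 = (s^3 - 2*s^2 - 9*s - 12)/(3*s^3 + 4*s^2 + 10*s + 3)
Step 3: collapse the loop ((H1*H2) forward, (H3+H4) return) = (-3*s^4 - 7*s^3 - 14*s^2 - 13*s - 3)/(11*s^4 + 14*s^3 + 47*s^2 + 23*s + 9)
T(s) is the step-3 result (common factors already cancelled). Leading coefficient of the denominator: 11. Divide through by 11 for the monic polynomial.

Final answer: s^4 + 14*s^3/11 + 47*s^2/11 + 23*s/11 + 9/11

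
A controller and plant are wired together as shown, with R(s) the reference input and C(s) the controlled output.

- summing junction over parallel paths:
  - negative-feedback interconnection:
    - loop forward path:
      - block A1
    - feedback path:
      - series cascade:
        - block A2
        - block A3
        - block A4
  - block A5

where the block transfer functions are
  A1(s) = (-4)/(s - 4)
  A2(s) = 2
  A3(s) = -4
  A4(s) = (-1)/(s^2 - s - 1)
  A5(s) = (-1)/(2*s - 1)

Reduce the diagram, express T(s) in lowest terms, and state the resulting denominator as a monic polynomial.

The answer is s^4 - 11*s^3/2 + 11*s^2/2 - 59*s/2 + 14.

Reasoning:
Step 1: multiply A2, A3, A4 (series) = 8/(s^2 - s - 1)
Step 2: feedback reduction of A1, (A2*A3*A4) = (-4*s^2 + 4*s + 4)/(s^3 - 5*s^2 + 3*s - 28)
Step 3: reduce the parallel group [A1/(1+A1*(A2*A3*A4))], A5 = (-9*s^3 + 17*s^2 + s + 24)/(2*s^4 - 11*s^3 + 11*s^2 - 59*s + 28)
Step 3 gives the fully reduced T(s), with no common factor left to cancel. The denominator's leading coefficient is 2, so divide each of its coefficients by 2 to get the monic form.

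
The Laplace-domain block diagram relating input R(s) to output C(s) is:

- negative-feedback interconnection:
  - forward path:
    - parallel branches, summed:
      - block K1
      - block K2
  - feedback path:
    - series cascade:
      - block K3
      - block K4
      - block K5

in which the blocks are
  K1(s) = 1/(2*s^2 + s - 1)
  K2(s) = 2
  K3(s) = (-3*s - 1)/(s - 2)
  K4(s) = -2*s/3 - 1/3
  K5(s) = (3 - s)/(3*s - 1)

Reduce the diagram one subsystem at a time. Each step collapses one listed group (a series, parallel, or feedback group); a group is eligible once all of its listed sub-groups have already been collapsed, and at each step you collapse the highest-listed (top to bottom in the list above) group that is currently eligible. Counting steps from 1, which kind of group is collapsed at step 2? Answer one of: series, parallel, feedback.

The answer is series.

Reasoning:
1. parallel reduction of K1, K2
2. reduce the series chain K3, K4, K5
3. apply the feedback formula to (K1+K2), (K3*K4*K5)
So the answer for step 2 is series.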